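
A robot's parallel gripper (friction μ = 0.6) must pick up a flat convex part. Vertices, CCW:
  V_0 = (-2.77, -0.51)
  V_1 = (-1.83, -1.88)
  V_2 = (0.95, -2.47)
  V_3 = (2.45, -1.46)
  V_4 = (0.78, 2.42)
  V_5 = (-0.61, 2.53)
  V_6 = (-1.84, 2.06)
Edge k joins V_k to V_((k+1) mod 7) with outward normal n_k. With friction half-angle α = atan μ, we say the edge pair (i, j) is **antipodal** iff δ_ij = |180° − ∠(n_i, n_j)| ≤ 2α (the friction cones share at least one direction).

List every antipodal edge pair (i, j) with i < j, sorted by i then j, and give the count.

α = atan 0.6 = 30.96°;  2α = 61.93°
n_0 = (-0.8246, -0.5658)
n_1 = (-0.2076, -0.9782)
n_2 = (+0.5585, -0.8295)
n_3 = (+0.9185, +0.3953)
n_4 = (+0.0789, +0.9969)
n_5 = (-0.3569, +0.9341)
n_6 = (-0.9403, +0.3403)
  (0,1): δ = 136.44°  ·
  (0,2): δ = 90.50°  ·
  (0,3): δ = 11.17°  ✓
  (0,4): δ = 51.02°  ✓
  (0,5): δ = 76.46°  ·
  (0,6): δ = 125.65°  ·
  (1,2): δ = 134.06°  ·
  (1,3): δ = 54.73°  ✓
  (1,4): δ = 7.46°  ✓
  (1,5): δ = 32.89°  ✓
  (1,6): δ = 82.09°  ·
  (2,3): δ = 100.67°  ·
  (2,4): δ = 38.48°  ✓
  (2,5): δ = 13.04°  ✓
  (2,6): δ = 36.15°  ✓
  (3,4): δ = 117.81°  ·
  (3,5): δ = 92.38°  ·
  (3,6): δ = 43.18°  ✓
  (4,5): δ = 154.56°  ·
  (4,6): δ = 105.37°  ·
  (5,6): δ = 130.81°  ·
antipodal pairs: 9

count = 9; pairs: (0,3), (0,4), (1,3), (1,4), (1,5), (2,4), (2,5), (2,6), (3,6)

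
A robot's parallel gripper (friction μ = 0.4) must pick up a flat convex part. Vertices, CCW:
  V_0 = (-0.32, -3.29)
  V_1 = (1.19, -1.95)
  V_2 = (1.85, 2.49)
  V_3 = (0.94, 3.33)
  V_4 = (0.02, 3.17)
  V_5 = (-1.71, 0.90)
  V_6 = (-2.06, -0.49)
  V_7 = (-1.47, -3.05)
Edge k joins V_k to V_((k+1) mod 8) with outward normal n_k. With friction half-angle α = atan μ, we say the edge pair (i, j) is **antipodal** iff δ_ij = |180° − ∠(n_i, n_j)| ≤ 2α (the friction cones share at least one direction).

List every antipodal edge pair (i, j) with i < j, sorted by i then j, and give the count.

count = 9; pairs: (0,3), (0,4), (0,5), (1,4), (1,5), (1,6), (2,6), (2,7), (3,7)

α = atan 0.4 = 21.80°;  2α = 43.60°
n_0 = (+0.6637, -0.7480)
n_1 = (+0.9891, -0.1470)
n_2 = (+0.6783, +0.7348)
n_3 = (-0.1713, +0.9852)
n_4 = (-0.7954, +0.6061)
n_5 = (-0.9697, +0.2442)
n_6 = (-0.9745, -0.2246)
n_7 = (-0.2043, -0.9789)
  (0,1): δ = 140.04°  ·
  (0,2): δ = 84.30°  ·
  (0,3): δ = 31.72°  ✓
  (0,4): δ = 11.10°  ✓
  (0,5): δ = 34.28°  ✓
  (0,6): δ = 61.39°  ·
  (0,7): δ = 126.63°  ·
  (1,2): δ = 124.25°  ·
  (1,3): δ = 71.68°  ·
  (1,4): δ = 28.86°  ✓
  (1,5): δ = 5.68°  ✓
  (1,6): δ = 21.43°  ✓
  (1,7): δ = 86.67°  ·
  (2,3): δ = 127.42°  ·
  (2,4): δ = 84.60°  ·
  (2,5): δ = 61.42°  ·
  (2,6): δ = 34.31°  ✓
  (2,7): δ = 30.92°  ✓
  (3,4): δ = 137.18°  ·
  (3,5): δ = 114.00°  ·
  (3,6): δ = 86.89°  ·
  (3,7): δ = 21.65°  ✓
  (4,5): δ = 156.82°  ·
  (4,6): δ = 129.71°  ·
  (4,7): δ = 64.48°  ·
  (5,6): δ = 152.89°  ·
  (5,7): δ = 87.65°  ·
  (6,7): δ = 114.77°  ·
antipodal pairs: 9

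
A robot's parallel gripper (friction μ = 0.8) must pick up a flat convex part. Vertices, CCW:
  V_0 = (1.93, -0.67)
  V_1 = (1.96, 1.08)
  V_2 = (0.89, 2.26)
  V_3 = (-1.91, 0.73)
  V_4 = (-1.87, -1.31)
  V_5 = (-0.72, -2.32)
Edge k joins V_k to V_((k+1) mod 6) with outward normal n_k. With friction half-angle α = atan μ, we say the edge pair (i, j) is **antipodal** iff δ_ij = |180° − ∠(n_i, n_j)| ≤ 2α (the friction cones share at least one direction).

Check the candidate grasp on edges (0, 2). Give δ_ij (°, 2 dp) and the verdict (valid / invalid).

δ = 60.36°, valid

α = atan 0.8 = 38.66°;  2α = 77.32°
edge 0: e_0 = (+0.03, +1.75);  n_0 = (+0.9999, -0.0171)
edge 2: e_2 = (-2.80, -1.53);  n_2 = (-0.4795, +0.8775)
∠(n_0, n_2) = 119.64°
δ = |180° − 119.64°| = 60.36°
60.36° ≤ 2α = 77.32°  →  valid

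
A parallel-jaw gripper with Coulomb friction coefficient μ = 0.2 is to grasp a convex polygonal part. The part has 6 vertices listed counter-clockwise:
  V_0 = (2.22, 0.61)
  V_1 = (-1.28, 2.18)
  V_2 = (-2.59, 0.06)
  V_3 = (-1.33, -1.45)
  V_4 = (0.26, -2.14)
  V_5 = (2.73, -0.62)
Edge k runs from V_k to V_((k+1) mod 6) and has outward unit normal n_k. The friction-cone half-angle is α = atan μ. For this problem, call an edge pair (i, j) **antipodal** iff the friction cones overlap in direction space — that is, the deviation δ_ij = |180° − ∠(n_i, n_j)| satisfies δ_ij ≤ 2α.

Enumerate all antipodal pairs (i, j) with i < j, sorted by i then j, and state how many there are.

α = atan 0.2 = 11.31°;  2α = 22.62°
n_0 = (+0.4093, +0.9124)
n_1 = (-0.8507, +0.5257)
n_2 = (-0.7678, -0.6407)
n_3 = (-0.3981, -0.9173)
n_4 = (+0.5241, -0.8517)
n_5 = (+0.9237, +0.3830)
  (0,1): δ = 97.55°  ·
  (0,2): δ = 26.00°  ·
  (0,3): δ = 0.70°  ✓
  (0,4): δ = 55.77°  ·
  (0,5): δ = 136.68°  ·
  (1,2): δ = 108.44°  ·
  (1,3): δ = 81.75°  ·
  (1,4): δ = 26.68°  ·
  (1,5): δ = 54.23°  ·
  (2,3): δ = 153.30°  ·
  (2,4): δ = 98.24°  ·
  (2,5): δ = 17.32°  ✓
  (3,4): δ = 124.93°  ·
  (3,5): δ = 44.02°  ·
  (4,5): δ = 99.09°  ·
antipodal pairs: 2

count = 2; pairs: (0,3), (2,5)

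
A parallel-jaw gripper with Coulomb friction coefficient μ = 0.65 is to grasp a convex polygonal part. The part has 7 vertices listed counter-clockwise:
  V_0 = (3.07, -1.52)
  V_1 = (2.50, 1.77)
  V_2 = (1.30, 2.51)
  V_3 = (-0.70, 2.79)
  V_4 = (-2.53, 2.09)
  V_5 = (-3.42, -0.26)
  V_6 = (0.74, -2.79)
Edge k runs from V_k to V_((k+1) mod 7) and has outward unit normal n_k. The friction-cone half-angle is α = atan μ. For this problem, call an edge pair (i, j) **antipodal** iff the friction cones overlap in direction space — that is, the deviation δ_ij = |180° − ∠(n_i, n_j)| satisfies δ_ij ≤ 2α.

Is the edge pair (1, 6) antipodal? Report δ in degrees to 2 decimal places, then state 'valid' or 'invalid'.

α = atan 0.65 = 33.02°;  2α = 66.05°
edge 1: e_1 = (-1.20, +0.74);  n_1 = (+0.5249, +0.8512)
edge 6: e_6 = (+2.33, +1.27);  n_6 = (+0.4786, -0.8780)
∠(n_1, n_6) = 119.75°
δ = |180° − 119.75°| = 60.25°
60.25° ≤ 2α = 66.05°  →  valid

δ = 60.25°, valid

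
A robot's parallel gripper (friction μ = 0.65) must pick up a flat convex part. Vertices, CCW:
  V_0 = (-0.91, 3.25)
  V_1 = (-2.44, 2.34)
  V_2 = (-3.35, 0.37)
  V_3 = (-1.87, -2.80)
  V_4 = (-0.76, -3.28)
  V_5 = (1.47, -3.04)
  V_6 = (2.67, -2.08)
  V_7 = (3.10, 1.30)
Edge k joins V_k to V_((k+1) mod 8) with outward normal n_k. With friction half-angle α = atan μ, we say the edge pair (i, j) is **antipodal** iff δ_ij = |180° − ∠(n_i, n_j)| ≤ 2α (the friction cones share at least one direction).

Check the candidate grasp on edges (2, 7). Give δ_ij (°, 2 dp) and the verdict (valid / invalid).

δ = 39.04°, valid

α = atan 0.65 = 33.02°;  2α = 66.05°
edge 2: e_2 = (+1.48, -3.17);  n_2 = (-0.9061, -0.4230)
edge 7: e_7 = (-4.01, +1.95);  n_7 = (+0.4373, +0.8993)
∠(n_2, n_7) = 140.96°
δ = |180° − 140.96°| = 39.04°
39.04° ≤ 2α = 66.05°  →  valid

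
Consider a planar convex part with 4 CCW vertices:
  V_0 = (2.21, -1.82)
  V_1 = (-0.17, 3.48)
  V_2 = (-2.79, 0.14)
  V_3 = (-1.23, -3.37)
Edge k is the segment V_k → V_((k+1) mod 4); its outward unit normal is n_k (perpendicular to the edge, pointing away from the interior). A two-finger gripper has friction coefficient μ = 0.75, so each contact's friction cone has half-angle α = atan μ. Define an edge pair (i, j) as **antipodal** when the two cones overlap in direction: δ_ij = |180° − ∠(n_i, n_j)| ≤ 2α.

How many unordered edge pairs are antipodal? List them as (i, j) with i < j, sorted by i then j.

count = 3; pairs: (0,1), (0,2), (1,3)

α = atan 0.75 = 36.87°;  2α = 73.74°
n_0 = (+0.9122, +0.4096)
n_1 = (-0.7868, +0.6172)
n_2 = (-0.9138, -0.4061)
n_3 = (+0.4108, -0.9117)
  (0,1): δ = 62.29°  ✓
  (0,2): δ = 0.22°  ✓
  (0,3): δ = 90.07°  ·
  (1,2): δ = 117.93°  ·
  (1,3): δ = 27.63°  ✓
  (2,3): δ = 89.71°  ·
antipodal pairs: 3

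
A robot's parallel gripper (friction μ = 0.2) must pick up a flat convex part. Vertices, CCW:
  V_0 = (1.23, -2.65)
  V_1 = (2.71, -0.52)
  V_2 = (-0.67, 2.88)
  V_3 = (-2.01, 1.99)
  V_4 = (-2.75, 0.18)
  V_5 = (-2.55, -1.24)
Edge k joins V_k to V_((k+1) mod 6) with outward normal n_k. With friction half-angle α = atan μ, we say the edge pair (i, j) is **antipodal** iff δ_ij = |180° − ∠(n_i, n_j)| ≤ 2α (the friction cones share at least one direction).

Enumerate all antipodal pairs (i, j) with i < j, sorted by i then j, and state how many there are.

count = 2; pairs: (0,2), (0,3)

α = atan 0.2 = 11.31°;  2α = 22.62°
n_0 = (+0.8212, -0.5706)
n_1 = (+0.7092, +0.7050)
n_2 = (-0.5533, +0.8330)
n_3 = (-0.9256, +0.3784)
n_4 = (-0.9902, -0.1395)
n_5 = (-0.3495, -0.9369)
  (0,1): δ = 100.38°  ·
  (0,2): δ = 21.62°  ✓
  (0,3): δ = 12.56°  ✓
  (0,4): δ = 42.81°  ·
  (0,5): δ = 104.34°  ·
  (1,2): δ = 101.24°  ·
  (1,3): δ = 67.07°  ·
  (1,4): δ = 36.81°  ·
  (1,5): δ = 24.71°  ·
  (2,3): δ = 145.83°  ·
  (2,4): δ = 115.57°  ·
  (2,5): δ = 54.05°  ·
  (3,4): δ = 149.75°  ·
  (3,5): δ = 88.22°  ·
  (4,5): δ = 118.47°  ·
antipodal pairs: 2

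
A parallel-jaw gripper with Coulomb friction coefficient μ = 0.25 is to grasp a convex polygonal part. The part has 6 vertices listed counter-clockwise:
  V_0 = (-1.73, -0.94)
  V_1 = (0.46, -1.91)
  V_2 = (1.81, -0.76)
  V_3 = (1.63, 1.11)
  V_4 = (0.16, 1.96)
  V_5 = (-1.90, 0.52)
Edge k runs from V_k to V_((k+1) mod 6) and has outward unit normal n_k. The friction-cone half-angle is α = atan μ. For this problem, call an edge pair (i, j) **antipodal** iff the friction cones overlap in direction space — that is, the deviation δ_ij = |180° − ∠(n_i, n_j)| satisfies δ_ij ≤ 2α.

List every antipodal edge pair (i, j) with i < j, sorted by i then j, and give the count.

α = atan 0.25 = 14.04°;  2α = 28.07°
n_0 = (-0.4050, -0.9143)
n_1 = (+0.6485, -0.7612)
n_2 = (+0.9954, +0.0958)
n_3 = (+0.5006, +0.8657)
n_4 = (-0.5729, +0.8196)
n_5 = (-0.9933, -0.1157)
  (0,1): δ = 115.68°  ·
  (0,2): δ = 60.61°  ·
  (0,3): δ = 6.15°  ✓
  (0,4): δ = 58.84°  ·
  (0,5): δ = 120.53°  ·
  (1,2): δ = 124.93°  ·
  (1,3): δ = 70.46°  ·
  (1,4): δ = 5.47°  ✓
  (1,5): δ = 56.22°  ·
  (2,3): δ = 125.54°  ·
  (2,4): δ = 60.54°  ·
  (2,5): δ = 1.14°  ✓
  (3,4): δ = 115.01°  ·
  (3,5): δ = 53.32°  ·
  (4,5): δ = 118.31°  ·
antipodal pairs: 3

count = 3; pairs: (0,3), (1,4), (2,5)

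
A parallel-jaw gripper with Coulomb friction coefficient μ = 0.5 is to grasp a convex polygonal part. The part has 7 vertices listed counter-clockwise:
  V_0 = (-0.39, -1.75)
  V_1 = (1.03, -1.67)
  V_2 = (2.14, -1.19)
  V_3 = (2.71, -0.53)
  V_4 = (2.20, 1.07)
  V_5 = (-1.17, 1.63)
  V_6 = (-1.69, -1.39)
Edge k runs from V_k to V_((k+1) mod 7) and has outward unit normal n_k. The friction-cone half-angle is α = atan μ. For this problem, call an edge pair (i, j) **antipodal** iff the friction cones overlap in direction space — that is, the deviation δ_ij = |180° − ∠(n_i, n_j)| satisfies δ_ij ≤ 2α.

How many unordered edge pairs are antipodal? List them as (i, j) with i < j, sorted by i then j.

α = atan 0.5 = 26.57°;  2α = 53.13°
n_0 = (+0.0562, -0.9984)
n_1 = (+0.3969, -0.9179)
n_2 = (+0.7568, -0.6536)
n_3 = (+0.9528, +0.3037)
n_4 = (+0.1639, +0.9865)
n_5 = (-0.9855, +0.1697)
n_6 = (-0.2669, -0.9637)
  (0,1): δ = 159.84°  ·
  (0,2): δ = 134.04°  ·
  (0,3): δ = 75.54°  ·
  (0,4): δ = 12.66°  ✓
  (0,5): δ = 77.01°  ·
  (0,6): δ = 161.30°  ·
  (1,2): δ = 154.20°  ·
  (1,3): δ = 95.71°  ·
  (1,4): δ = 32.82°  ✓
  (1,5): δ = 56.85°  ·
  (1,6): δ = 141.14°  ·
  (2,3): δ = 121.51°  ·
  (2,4): δ = 58.62°  ·
  (2,5): δ = 31.05°  ✓
  (2,6): δ = 115.34°  ·
  (3,4): δ = 117.11°  ·
  (3,5): δ = 27.45°  ✓
  (3,6): δ = 56.84°  ·
  (4,5): δ = 90.33°  ·
  (4,6): δ = 6.04°  ✓
  (5,6): δ = 95.71°  ·
antipodal pairs: 5

count = 5; pairs: (0,4), (1,4), (2,5), (3,5), (4,6)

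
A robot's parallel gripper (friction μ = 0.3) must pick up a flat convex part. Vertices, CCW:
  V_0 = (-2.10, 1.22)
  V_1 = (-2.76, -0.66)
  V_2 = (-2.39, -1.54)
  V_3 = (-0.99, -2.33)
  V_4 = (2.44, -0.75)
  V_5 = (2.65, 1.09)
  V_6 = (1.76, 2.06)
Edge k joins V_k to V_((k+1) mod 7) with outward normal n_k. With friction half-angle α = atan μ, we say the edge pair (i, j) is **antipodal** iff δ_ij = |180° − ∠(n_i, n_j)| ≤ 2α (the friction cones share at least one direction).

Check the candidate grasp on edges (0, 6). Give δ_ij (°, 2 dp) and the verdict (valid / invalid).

α = atan 0.3 = 16.70°;  2α = 33.40°
edge 0: e_0 = (-0.66, -1.88);  n_0 = (-0.9435, +0.3312)
edge 6: e_6 = (-3.86, -0.84);  n_6 = (-0.2126, +0.9771)
∠(n_0, n_6) = 58.38°
δ = |180° − 58.38°| = 121.62°
121.62° > 2α = 33.40°  →  invalid

δ = 121.62°, invalid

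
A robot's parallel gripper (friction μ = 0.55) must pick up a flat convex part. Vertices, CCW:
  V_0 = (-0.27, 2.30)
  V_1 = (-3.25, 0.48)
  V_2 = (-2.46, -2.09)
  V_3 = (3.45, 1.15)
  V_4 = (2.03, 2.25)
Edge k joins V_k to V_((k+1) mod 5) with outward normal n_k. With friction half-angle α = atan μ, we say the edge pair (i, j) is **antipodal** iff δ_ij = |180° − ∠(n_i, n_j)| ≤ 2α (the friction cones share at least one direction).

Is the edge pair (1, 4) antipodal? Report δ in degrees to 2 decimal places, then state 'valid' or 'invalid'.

δ = 71.67°, invalid

α = atan 0.55 = 28.81°;  2α = 57.62°
edge 1: e_1 = (+0.79, -2.57);  n_1 = (-0.9559, -0.2938)
edge 4: e_4 = (-2.30, +0.05);  n_4 = (+0.0217, +0.9998)
∠(n_1, n_4) = 108.33°
δ = |180° − 108.33°| = 71.67°
71.67° > 2α = 57.62°  →  invalid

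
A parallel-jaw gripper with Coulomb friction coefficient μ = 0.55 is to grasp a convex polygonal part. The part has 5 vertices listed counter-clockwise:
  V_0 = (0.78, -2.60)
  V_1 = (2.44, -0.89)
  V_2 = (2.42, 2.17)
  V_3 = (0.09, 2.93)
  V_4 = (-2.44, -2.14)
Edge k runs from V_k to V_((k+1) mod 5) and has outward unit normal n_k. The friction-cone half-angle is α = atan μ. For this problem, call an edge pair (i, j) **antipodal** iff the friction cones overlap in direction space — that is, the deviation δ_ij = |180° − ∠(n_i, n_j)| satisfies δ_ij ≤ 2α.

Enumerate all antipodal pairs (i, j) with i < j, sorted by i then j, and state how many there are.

α = atan 0.55 = 28.81°;  2α = 57.62°
n_0 = (+0.7175, -0.6965)
n_1 = (+1.0000, +0.0065)
n_2 = (+0.3101, +0.9507)
n_3 = (-0.8948, +0.4465)
n_4 = (-0.1414, -0.9899)
  (0,1): δ = 135.48°  ·
  (0,2): δ = 63.92°  ·
  (0,3): δ = 17.63°  ✓
  (0,4): δ = 126.02°  ·
  (1,2): δ = 108.44°  ·
  (1,3): δ = 26.89°  ✓
  (1,4): δ = 81.50°  ·
  (2,3): δ = 98.45°  ·
  (2,4): δ = 9.94°  ✓
  (3,4): δ = 71.61°  ·
antipodal pairs: 3

count = 3; pairs: (0,3), (1,3), (2,4)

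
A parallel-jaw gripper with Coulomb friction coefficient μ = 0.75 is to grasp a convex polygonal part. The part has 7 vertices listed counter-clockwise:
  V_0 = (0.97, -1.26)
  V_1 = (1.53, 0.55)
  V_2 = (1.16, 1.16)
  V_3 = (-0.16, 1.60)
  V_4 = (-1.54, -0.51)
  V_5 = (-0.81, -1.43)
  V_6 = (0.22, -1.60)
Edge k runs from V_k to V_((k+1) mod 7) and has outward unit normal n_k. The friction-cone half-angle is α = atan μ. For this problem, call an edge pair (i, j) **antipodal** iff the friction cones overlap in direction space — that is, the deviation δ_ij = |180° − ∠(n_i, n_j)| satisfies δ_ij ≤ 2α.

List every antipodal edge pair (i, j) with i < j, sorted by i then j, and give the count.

α = atan 0.75 = 36.87°;  2α = 73.74°
n_0 = (+0.9553, -0.2956)
n_1 = (+0.8550, +0.5186)
n_2 = (+0.3162, +0.9487)
n_3 = (-0.8369, +0.5474)
n_4 = (-0.7834, -0.6216)
n_5 = (-0.1628, -0.9867)
n_6 = (+0.4129, -0.9108)
  (0,1): δ = 131.57°  ·
  (0,2): δ = 91.24°  ·
  (0,3): δ = 15.99°  ✓
  (0,4): δ = 55.62°  ✓
  (0,5): δ = 97.82°  ·
  (0,6): δ = 131.58°  ·
  (1,2): δ = 139.67°  ·
  (1,3): δ = 64.43°  ✓
  (1,4): δ = 7.19°  ✓
  (1,5): δ = 49.39°  ✓
  (1,6): δ = 83.15°  ·
  (2,3): δ = 104.75°  ·
  (2,4): δ = 33.13°  ✓
  (2,5): δ = 9.06°  ✓
  (2,6): δ = 42.82°  ✓
  (3,4): δ = 108.38°  ·
  (3,5): δ = 66.19°  ✓
  (3,6): δ = 32.43°  ✓
  (4,5): δ = 137.80°  ·
  (4,6): δ = 104.04°  ·
  (5,6): δ = 146.24°  ·
antipodal pairs: 10

count = 10; pairs: (0,3), (0,4), (1,3), (1,4), (1,5), (2,4), (2,5), (2,6), (3,5), (3,6)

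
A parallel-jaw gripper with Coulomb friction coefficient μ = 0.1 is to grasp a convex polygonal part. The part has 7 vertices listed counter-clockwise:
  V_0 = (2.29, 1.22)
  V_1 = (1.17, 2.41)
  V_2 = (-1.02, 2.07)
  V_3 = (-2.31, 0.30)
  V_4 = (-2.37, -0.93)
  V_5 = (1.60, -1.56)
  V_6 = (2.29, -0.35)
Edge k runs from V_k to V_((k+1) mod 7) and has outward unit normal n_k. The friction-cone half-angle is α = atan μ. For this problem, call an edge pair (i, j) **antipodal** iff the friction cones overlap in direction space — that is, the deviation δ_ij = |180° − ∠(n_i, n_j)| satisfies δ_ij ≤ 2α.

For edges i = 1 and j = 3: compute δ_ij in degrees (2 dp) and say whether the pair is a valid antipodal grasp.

δ = 101.62°, invalid

α = atan 0.1 = 5.71°;  2α = 11.42°
edge 1: e_1 = (-2.19, -0.34);  n_1 = (-0.1534, +0.9882)
edge 3: e_3 = (-0.06, -1.23);  n_3 = (-0.9988, +0.0487)
∠(n_1, n_3) = 78.38°
δ = |180° − 78.38°| = 101.62°
101.62° > 2α = 11.42°  →  invalid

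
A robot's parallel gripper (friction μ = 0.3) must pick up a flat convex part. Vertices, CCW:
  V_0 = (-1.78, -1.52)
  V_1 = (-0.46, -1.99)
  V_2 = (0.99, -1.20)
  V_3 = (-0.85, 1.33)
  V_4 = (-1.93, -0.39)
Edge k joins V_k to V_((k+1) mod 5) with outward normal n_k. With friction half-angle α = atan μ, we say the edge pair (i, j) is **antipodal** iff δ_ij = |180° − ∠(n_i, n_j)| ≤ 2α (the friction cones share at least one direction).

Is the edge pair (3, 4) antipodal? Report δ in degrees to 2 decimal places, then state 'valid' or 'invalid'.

α = atan 0.3 = 16.70°;  2α = 33.40°
edge 3: e_3 = (-1.08, -1.72);  n_3 = (-0.8469, +0.5318)
edge 4: e_4 = (+0.15, -1.13);  n_4 = (-0.9913, -0.1316)
∠(n_3, n_4) = 39.69°
δ = |180° − 39.69°| = 140.31°
140.31° > 2α = 33.40°  →  invalid

δ = 140.31°, invalid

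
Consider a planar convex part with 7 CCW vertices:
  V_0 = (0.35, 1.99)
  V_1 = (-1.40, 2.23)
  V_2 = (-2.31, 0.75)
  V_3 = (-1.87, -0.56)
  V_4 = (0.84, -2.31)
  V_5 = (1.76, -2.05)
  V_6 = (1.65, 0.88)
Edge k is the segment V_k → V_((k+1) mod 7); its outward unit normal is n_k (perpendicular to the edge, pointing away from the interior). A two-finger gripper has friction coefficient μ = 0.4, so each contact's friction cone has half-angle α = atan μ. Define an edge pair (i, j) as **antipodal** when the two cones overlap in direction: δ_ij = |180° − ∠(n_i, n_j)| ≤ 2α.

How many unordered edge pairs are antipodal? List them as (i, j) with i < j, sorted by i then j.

α = atan 0.4 = 21.80°;  2α = 43.60°
n_0 = (+0.1359, +0.9907)
n_1 = (-0.8519, +0.5238)
n_2 = (-0.9480, -0.3184)
n_3 = (-0.5425, -0.8401)
n_4 = (+0.2720, -0.9623)
n_5 = (+0.9993, +0.0375)
n_6 = (+0.6493, +0.7605)
  (0,1): δ = 113.78°  ·
  (0,2): δ = 63.62°  ·
  (0,3): δ = 25.04°  ✓
  (0,4): δ = 23.59°  ✓
  (0,5): δ = 99.96°  ·
  (0,6): δ = 147.32°  ·
  (1,2): δ = 129.85°  ·
  (1,3): δ = 91.27°  ·
  (1,4): δ = 42.63°  ✓
  (1,5): δ = 33.74°  ✓
  (1,6): δ = 81.09°  ·
  (2,3): δ = 141.42°  ·
  (2,4): δ = 92.79°  ·
  (2,5): δ = 16.42°  ✓
  (2,6): δ = 30.94°  ✓
  (3,4): δ = 131.37°  ·
  (3,5): δ = 55.00°  ·
  (3,6): δ = 7.64°  ✓
  (4,5): δ = 103.63°  ·
  (4,6): δ = 56.27°  ·
  (5,6): δ = 132.64°  ·
antipodal pairs: 7

count = 7; pairs: (0,3), (0,4), (1,4), (1,5), (2,5), (2,6), (3,6)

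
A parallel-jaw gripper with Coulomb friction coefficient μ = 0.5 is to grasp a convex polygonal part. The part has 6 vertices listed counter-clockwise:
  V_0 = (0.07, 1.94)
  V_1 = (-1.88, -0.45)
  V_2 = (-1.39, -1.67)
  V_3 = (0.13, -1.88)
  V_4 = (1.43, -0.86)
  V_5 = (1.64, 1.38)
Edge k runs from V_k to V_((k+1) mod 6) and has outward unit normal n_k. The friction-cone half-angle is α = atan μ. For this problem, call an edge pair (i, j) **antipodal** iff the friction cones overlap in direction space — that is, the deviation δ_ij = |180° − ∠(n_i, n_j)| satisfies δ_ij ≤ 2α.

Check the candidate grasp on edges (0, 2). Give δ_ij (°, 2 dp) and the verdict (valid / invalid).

α = atan 0.5 = 26.57°;  2α = 53.13°
edge 0: e_0 = (-1.95, -2.39);  n_0 = (-0.7748, +0.6322)
edge 2: e_2 = (+1.52, -0.21);  n_2 = (-0.1369, -0.9906)
∠(n_0, n_2) = 121.34°
δ = |180° − 121.34°| = 58.66°
58.66° > 2α = 53.13°  →  invalid

δ = 58.66°, invalid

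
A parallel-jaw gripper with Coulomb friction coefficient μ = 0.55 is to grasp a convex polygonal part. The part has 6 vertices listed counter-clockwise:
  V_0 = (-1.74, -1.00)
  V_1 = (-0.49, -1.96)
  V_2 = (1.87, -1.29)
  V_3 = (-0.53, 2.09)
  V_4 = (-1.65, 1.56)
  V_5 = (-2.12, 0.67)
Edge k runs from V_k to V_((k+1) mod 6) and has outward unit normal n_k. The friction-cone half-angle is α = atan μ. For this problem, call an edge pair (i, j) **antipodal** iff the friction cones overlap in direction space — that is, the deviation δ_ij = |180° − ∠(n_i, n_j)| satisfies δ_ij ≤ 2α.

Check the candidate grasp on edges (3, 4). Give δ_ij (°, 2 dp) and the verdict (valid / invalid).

α = atan 0.55 = 28.81°;  2α = 57.62°
edge 3: e_3 = (-1.12, -0.53);  n_3 = (-0.4277, +0.9039)
edge 4: e_4 = (-0.47, -0.89);  n_4 = (-0.8843, +0.4670)
∠(n_3, n_4) = 36.84°
δ = |180° − 36.84°| = 143.16°
143.16° > 2α = 57.62°  →  invalid

δ = 143.16°, invalid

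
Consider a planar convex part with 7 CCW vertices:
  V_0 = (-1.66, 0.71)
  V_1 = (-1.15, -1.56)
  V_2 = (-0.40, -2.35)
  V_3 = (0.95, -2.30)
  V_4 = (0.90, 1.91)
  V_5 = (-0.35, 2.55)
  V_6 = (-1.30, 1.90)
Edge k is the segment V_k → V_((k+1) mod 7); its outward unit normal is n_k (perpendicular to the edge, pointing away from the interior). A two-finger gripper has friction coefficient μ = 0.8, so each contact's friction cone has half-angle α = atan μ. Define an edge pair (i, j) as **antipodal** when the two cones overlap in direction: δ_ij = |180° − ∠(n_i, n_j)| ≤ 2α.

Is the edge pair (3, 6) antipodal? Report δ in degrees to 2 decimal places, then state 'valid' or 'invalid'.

α = atan 0.8 = 38.66°;  2α = 77.32°
edge 3: e_3 = (-0.05, +4.21);  n_3 = (+0.9999, +0.0119)
edge 6: e_6 = (-0.36, -1.19);  n_6 = (-0.9572, +0.2896)
∠(n_3, n_6) = 162.49°
δ = |180° − 162.49°| = 17.51°
17.51° ≤ 2α = 77.32°  →  valid

δ = 17.51°, valid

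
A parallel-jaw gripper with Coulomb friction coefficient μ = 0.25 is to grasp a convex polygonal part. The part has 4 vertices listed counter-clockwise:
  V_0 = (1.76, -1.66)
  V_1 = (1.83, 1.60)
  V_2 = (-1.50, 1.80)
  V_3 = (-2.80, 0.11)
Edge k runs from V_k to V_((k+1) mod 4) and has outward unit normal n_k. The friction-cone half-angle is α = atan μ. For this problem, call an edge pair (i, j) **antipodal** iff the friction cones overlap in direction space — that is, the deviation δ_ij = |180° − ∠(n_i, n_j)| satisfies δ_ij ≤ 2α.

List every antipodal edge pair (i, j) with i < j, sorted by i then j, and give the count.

count = 1; pairs: (1,3)

α = atan 0.25 = 14.04°;  2α = 28.07°
n_0 = (+0.9998, -0.0215)
n_1 = (+0.0600, +0.9982)
n_2 = (-0.7926, +0.6097)
n_3 = (-0.3619, -0.9322)
  (0,1): δ = 92.21°  ·
  (0,2): δ = 36.34°  ·
  (0,3): δ = 70.02°  ·
  (1,2): δ = 124.13°  ·
  (1,3): δ = 17.78°  ✓
  (2,3): δ = 73.65°  ·
antipodal pairs: 1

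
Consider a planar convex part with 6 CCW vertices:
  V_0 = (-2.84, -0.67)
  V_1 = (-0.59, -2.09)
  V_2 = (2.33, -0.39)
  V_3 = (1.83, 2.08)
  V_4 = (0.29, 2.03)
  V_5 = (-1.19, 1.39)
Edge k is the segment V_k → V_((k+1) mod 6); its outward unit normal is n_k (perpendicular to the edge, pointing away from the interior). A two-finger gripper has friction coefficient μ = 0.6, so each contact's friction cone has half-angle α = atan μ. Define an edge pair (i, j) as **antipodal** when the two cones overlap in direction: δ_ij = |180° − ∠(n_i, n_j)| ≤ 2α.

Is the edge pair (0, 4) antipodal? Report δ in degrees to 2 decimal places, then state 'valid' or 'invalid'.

α = atan 0.6 = 30.96°;  2α = 61.93°
edge 0: e_0 = (+2.25, -1.42);  n_0 = (-0.5337, -0.8457)
edge 4: e_4 = (-1.48, -0.64);  n_4 = (-0.3969, +0.9179)
∠(n_0, n_4) = 124.36°
δ = |180° − 124.36°| = 55.64°
55.64° ≤ 2α = 61.93°  →  valid

δ = 55.64°, valid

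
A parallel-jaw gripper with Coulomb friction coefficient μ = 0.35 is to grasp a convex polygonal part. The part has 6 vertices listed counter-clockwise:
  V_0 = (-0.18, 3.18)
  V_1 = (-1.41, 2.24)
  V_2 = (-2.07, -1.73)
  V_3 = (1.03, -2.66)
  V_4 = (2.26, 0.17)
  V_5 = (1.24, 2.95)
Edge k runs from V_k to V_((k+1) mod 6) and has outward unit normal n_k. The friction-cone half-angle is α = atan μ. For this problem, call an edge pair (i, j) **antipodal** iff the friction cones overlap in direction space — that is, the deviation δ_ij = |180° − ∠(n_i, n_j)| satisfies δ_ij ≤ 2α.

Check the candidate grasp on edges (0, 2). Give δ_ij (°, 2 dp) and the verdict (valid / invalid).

δ = 54.09°, invalid

α = atan 0.35 = 19.29°;  2α = 38.58°
edge 0: e_0 = (-1.23, -0.94);  n_0 = (-0.6072, +0.7945)
edge 2: e_2 = (+3.10, -0.93);  n_2 = (-0.2873, -0.9578)
∠(n_0, n_2) = 125.91°
δ = |180° − 125.91°| = 54.09°
54.09° > 2α = 38.58°  →  invalid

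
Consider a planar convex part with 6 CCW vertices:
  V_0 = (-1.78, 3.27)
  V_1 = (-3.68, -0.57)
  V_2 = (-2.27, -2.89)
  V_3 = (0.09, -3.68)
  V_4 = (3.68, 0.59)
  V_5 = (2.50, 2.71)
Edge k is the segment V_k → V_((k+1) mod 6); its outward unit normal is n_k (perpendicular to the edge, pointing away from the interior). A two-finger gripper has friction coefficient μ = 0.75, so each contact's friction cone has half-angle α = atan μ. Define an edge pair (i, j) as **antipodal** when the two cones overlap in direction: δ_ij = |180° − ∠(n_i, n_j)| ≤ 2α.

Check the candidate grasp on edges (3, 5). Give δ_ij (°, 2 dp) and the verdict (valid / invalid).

δ = 57.40°, valid

α = atan 0.75 = 36.87°;  2α = 73.74°
edge 3: e_3 = (+3.59, +4.27);  n_3 = (+0.7654, -0.6435)
edge 5: e_5 = (-4.28, +0.56);  n_5 = (+0.1297, +0.9915)
∠(n_3, n_5) = 122.60°
δ = |180° − 122.60°| = 57.40°
57.40° ≤ 2α = 73.74°  →  valid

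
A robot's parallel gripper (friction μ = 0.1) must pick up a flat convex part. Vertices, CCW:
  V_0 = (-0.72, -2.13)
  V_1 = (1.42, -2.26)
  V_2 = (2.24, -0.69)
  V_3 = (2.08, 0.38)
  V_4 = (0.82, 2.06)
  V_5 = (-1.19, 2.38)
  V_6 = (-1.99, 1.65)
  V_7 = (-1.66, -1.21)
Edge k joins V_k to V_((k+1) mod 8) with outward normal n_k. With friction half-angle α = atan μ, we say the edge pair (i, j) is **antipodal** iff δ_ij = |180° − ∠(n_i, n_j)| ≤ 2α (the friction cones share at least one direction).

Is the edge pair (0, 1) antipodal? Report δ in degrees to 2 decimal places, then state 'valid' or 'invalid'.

δ = 114.10°, invalid

α = atan 0.1 = 5.71°;  2α = 11.42°
edge 0: e_0 = (+2.14, -0.13);  n_0 = (-0.0606, -0.9982)
edge 1: e_1 = (+0.82, +1.57);  n_1 = (+0.8864, -0.4630)
∠(n_0, n_1) = 65.90°
δ = |180° − 65.90°| = 114.10°
114.10° > 2α = 11.42°  →  invalid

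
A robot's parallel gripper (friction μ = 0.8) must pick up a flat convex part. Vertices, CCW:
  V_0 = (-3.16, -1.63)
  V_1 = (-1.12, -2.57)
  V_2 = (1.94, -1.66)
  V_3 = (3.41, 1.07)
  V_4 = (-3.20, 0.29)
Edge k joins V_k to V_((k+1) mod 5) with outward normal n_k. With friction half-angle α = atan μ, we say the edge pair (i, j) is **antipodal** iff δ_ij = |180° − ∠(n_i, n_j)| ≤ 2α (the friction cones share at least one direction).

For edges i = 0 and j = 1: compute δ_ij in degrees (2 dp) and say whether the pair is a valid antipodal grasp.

δ = 138.70°, invalid

α = atan 0.8 = 38.66°;  2α = 77.32°
edge 0: e_0 = (+2.04, -0.94);  n_0 = (-0.4185, -0.9082)
edge 1: e_1 = (+3.06, +0.91);  n_1 = (+0.2850, -0.9585)
∠(n_0, n_1) = 41.30°
δ = |180° − 41.30°| = 138.70°
138.70° > 2α = 77.32°  →  invalid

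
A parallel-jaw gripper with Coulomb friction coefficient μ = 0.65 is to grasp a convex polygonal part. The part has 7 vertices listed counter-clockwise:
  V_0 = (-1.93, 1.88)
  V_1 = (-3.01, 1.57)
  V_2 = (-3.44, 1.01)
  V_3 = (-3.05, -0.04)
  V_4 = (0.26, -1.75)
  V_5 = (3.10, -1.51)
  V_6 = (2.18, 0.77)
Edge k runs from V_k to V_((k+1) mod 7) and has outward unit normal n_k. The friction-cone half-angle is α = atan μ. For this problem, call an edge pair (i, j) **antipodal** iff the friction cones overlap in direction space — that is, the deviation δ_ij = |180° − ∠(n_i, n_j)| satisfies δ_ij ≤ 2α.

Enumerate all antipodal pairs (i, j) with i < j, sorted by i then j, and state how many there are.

count = 9; pairs: (0,3), (0,4), (1,4), (1,5), (2,5), (2,6), (3,5), (3,6), (4,6)

α = atan 0.65 = 33.02°;  2α = 66.05°
n_0 = (-0.2759, +0.9612)
n_1 = (-0.7932, +0.6090)
n_2 = (-0.9374, -0.3482)
n_3 = (-0.4590, -0.8884)
n_4 = (+0.0842, -0.9964)
n_5 = (+0.9274, +0.3742)
n_6 = (+0.2607, +0.9654)
  (0,1): δ = 143.53°  ·
  (0,2): δ = 85.64°  ·
  (0,3): δ = 43.34°  ✓
  (0,4): δ = 11.19°  ✓
  (0,5): δ = 95.96°  ·
  (0,6): δ = 148.87°  ·
  (1,2): δ = 122.10°  ·
  (1,3): δ = 79.80°  ·
  (1,4): δ = 47.65°  ✓
  (1,5): δ = 59.49°  ✓
  (1,6): δ = 112.41°  ·
  (2,3): δ = 137.70°  ·
  (2,4): δ = 105.55°  ·
  (2,5): δ = 1.60°  ✓
  (2,6): δ = 54.51°  ✓
  (3,4): δ = 147.85°  ·
  (3,5): δ = 40.70°  ✓
  (3,6): δ = 12.21°  ✓
  (4,5): δ = 72.86°  ·
  (4,6): δ = 19.94°  ✓
  (5,6): δ = 127.09°  ·
antipodal pairs: 9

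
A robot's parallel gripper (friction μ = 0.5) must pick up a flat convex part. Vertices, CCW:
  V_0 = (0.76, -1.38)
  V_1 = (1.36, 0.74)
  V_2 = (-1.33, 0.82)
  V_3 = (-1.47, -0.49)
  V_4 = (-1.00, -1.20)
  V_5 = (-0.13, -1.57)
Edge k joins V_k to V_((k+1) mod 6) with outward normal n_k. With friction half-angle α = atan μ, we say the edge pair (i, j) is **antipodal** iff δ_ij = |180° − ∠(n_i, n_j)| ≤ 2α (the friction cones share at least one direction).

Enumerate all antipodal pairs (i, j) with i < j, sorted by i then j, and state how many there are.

count = 4; pairs: (0,2), (0,3), (1,4), (1,5)

α = atan 0.5 = 26.57°;  2α = 53.13°
n_0 = (+0.9622, -0.2723)
n_1 = (+0.0297, +0.9996)
n_2 = (-0.9943, +0.1063)
n_3 = (-0.8339, -0.5520)
n_4 = (-0.3914, -0.9202)
n_5 = (+0.2088, -0.9780)
  (0,1): δ = 75.90°  ·
  (0,2): δ = 9.70°  ✓
  (0,3): δ = 49.31°  ✓
  (0,4): δ = 82.76°  ·
  (0,5): δ = 117.85°  ·
  (1,2): δ = 94.40°  ·
  (1,3): δ = 54.79°  ·
  (1,4): δ = 21.34°  ✓
  (1,5): δ = 13.75°  ✓
  (2,3): δ = 140.40°  ·
  (2,4): δ = 106.94°  ·
  (2,5): δ = 71.85°  ·
  (3,4): δ = 146.54°  ·
  (3,5): δ = 111.45°  ·
  (4,5): δ = 144.91°  ·
antipodal pairs: 4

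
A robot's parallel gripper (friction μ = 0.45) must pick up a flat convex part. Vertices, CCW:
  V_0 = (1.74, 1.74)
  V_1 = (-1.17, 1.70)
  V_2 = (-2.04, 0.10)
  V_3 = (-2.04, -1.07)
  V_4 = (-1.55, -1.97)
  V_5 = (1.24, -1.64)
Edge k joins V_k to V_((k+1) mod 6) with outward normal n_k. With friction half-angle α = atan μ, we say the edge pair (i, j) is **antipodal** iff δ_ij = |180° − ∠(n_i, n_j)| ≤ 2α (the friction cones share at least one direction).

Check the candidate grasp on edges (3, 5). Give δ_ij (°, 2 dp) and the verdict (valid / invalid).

α = atan 0.45 = 24.23°;  2α = 48.46°
edge 3: e_3 = (+0.49, -0.90);  n_3 = (-0.8783, -0.4782)
edge 5: e_5 = (+0.50, +3.38);  n_5 = (+0.9892, -0.1463)
∠(n_3, n_5) = 143.02°
δ = |180° − 143.02°| = 36.98°
36.98° ≤ 2α = 48.46°  →  valid

δ = 36.98°, valid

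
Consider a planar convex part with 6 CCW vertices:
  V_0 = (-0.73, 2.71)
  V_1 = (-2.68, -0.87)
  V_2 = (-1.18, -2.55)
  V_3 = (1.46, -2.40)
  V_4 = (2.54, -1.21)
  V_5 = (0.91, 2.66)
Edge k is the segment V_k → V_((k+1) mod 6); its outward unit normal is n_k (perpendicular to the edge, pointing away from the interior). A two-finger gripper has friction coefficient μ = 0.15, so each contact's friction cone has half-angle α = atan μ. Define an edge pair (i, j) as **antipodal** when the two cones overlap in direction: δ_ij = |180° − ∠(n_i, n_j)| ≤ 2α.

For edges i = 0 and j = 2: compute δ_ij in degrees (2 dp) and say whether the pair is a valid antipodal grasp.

α = atan 0.15 = 8.53°;  2α = 17.06°
edge 0: e_0 = (-1.95, -3.58);  n_0 = (-0.8782, +0.4783)
edge 2: e_2 = (+2.64, +0.15);  n_2 = (+0.0567, -0.9984)
∠(n_0, n_2) = 121.83°
δ = |180° − 121.83°| = 58.17°
58.17° > 2α = 17.06°  →  invalid

δ = 58.17°, invalid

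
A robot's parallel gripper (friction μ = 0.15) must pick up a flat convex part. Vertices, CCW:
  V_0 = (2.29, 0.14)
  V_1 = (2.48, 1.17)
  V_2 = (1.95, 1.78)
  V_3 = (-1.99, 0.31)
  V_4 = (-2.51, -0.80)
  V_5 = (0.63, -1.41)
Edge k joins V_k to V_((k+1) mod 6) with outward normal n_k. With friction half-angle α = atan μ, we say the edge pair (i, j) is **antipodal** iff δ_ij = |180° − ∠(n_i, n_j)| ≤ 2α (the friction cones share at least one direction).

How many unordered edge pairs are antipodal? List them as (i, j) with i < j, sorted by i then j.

α = atan 0.15 = 8.53°;  2α = 17.06°
n_0 = (+0.9834, -0.1814)
n_1 = (+0.7549, +0.6559)
n_2 = (-0.3496, +0.9369)
n_3 = (-0.9056, +0.4242)
n_4 = (-0.1907, -0.9816)
n_5 = (+0.6825, -0.7309)
  (0,1): δ = 128.56°  ·
  (0,2): δ = 59.09°  ·
  (0,3): δ = 14.65°  ✓
  (0,4): δ = 89.46°  ·
  (0,5): δ = 143.49°  ·
  (1,2): δ = 110.53°  ·
  (1,3): δ = 66.09°  ·
  (1,4): δ = 38.02°  ·
  (1,5): δ = 92.05°  ·
  (2,3): δ = 135.56°  ·
  (2,4): δ = 31.45°  ·
  (2,5): δ = 22.58°  ·
  (3,4): δ = 75.89°  ·
  (3,5): δ = 21.86°  ·
  (4,5): δ = 125.97°  ·
antipodal pairs: 1

count = 1; pairs: (0,3)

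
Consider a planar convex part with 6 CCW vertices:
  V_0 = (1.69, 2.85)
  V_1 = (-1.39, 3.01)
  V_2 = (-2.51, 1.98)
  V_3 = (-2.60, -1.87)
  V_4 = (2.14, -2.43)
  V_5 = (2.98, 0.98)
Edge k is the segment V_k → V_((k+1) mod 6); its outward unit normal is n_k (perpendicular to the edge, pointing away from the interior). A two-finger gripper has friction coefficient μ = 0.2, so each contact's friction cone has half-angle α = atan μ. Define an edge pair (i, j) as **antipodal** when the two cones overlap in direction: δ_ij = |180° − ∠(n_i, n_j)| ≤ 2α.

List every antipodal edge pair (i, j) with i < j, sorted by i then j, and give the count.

count = 2; pairs: (0,3), (2,4)

α = atan 0.2 = 11.31°;  2α = 22.62°
n_0 = (+0.0519, +0.9987)
n_1 = (-0.6769, +0.7361)
n_2 = (-0.9997, +0.0234)
n_3 = (-0.1173, -0.9931)
n_4 = (+0.9710, -0.2392)
n_5 = (+0.8231, +0.5678)
  (0,1): δ = 134.42°  ·
  (0,2): δ = 88.37°  ·
  (0,3): δ = 3.76°  ✓
  (0,4): δ = 79.14°  ·
  (0,5): δ = 127.57°  ·
  (1,2): δ = 133.94°  ·
  (1,3): δ = 49.34°  ·
  (1,4): δ = 33.56°  ·
  (1,5): δ = 82.00°  ·
  (2,3): δ = 95.40°  ·
  (2,4): δ = 12.50°  ✓
  (2,5): δ = 35.94°  ·
  (3,4): δ = 97.10°  ·
  (3,5): δ = 48.66°  ·
  (4,5): δ = 131.56°  ·
antipodal pairs: 2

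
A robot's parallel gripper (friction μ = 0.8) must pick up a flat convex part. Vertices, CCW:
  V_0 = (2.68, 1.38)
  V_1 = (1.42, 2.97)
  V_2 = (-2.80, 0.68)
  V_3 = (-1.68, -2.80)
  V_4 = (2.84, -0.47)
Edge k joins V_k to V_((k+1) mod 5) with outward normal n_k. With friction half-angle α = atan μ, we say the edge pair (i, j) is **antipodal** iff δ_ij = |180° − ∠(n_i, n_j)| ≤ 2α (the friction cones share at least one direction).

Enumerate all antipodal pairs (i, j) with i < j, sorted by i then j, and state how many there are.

count = 4; pairs: (0,2), (1,3), (1,4), (2,4)

α = atan 0.8 = 38.66°;  2α = 77.32°
n_0 = (+0.7837, +0.6211)
n_1 = (-0.4770, +0.8789)
n_2 = (-0.9519, -0.3064)
n_3 = (+0.4582, -0.8889)
n_4 = (+0.9963, +0.0862)
  (0,1): δ = 99.91°  ·
  (0,2): δ = 20.55°  ✓
  (0,3): δ = 78.88°  ·
  (0,4): δ = 146.55°  ·
  (1,2): δ = 100.65°  ·
  (1,3): δ = 1.22°  ✓
  (1,4): δ = 66.46°  ✓
  (2,3): δ = 80.57°  ·
  (2,4): δ = 12.90°  ✓
  (3,4): δ = 112.33°  ·
antipodal pairs: 4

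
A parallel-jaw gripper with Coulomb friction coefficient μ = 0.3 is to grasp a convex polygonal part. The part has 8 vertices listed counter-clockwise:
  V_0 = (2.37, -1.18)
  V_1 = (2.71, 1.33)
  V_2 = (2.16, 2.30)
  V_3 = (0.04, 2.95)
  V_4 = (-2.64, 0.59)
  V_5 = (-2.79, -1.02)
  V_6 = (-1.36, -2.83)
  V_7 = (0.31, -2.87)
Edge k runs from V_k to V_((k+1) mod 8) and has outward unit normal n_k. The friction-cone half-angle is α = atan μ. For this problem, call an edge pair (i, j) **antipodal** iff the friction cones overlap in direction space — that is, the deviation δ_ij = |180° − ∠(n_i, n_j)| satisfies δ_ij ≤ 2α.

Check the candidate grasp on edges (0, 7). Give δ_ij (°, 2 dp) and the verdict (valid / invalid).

δ = 137.08°, invalid

α = atan 0.3 = 16.70°;  2α = 33.40°
edge 0: e_0 = (+0.34, +2.51);  n_0 = (+0.9909, -0.1342)
edge 7: e_7 = (+2.06, +1.69);  n_7 = (+0.6343, -0.7731)
∠(n_0, n_7) = 42.92°
δ = |180° − 42.92°| = 137.08°
137.08° > 2α = 33.40°  →  invalid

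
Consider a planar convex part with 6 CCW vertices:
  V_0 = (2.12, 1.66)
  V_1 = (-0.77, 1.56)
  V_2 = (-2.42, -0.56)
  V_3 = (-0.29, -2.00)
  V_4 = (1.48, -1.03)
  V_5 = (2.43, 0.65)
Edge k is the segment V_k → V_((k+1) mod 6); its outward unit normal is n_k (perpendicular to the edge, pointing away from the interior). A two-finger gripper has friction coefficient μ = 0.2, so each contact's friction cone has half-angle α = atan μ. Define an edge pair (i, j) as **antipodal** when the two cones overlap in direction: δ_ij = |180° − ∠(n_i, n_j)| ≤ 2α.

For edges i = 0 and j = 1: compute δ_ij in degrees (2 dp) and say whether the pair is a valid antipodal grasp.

δ = 129.88°, invalid

α = atan 0.2 = 11.31°;  2α = 22.62°
edge 0: e_0 = (-2.89, -0.10);  n_0 = (-0.0346, +0.9994)
edge 1: e_1 = (-1.65, -2.12);  n_1 = (-0.7892, +0.6142)
∠(n_0, n_1) = 50.12°
δ = |180° − 50.12°| = 129.88°
129.88° > 2α = 22.62°  →  invalid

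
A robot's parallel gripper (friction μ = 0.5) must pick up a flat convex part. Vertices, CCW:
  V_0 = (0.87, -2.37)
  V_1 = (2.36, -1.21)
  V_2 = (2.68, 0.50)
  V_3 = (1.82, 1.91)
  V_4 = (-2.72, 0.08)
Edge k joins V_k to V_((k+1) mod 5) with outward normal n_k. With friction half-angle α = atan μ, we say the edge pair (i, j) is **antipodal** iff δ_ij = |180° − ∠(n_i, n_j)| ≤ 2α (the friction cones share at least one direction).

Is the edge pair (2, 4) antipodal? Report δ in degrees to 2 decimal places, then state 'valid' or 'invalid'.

δ = 24.31°, valid

α = atan 0.5 = 26.57°;  2α = 53.13°
edge 2: e_2 = (-0.86, +1.41);  n_2 = (+0.8537, +0.5207)
edge 4: e_4 = (+3.59, -2.45);  n_4 = (-0.5637, -0.8260)
∠(n_2, n_4) = 155.69°
δ = |180° − 155.69°| = 24.31°
24.31° ≤ 2α = 53.13°  →  valid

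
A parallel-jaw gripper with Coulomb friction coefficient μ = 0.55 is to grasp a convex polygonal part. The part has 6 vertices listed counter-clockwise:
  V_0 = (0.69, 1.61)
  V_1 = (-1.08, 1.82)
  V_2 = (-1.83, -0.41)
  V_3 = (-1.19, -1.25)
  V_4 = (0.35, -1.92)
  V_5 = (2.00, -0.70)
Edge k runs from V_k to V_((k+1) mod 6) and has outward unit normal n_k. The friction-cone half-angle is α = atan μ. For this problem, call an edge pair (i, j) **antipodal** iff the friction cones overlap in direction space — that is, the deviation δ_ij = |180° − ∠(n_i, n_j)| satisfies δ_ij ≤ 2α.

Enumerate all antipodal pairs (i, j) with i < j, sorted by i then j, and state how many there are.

α = atan 0.55 = 28.81°;  2α = 57.62°
n_0 = (+0.1178, +0.9930)
n_1 = (-0.9478, +0.3188)
n_2 = (-0.7954, -0.6060)
n_3 = (-0.3989, -0.9170)
n_4 = (+0.5945, -0.8041)
n_5 = (+0.8699, +0.4933)
  (0,1): δ = 101.82°  ·
  (0,2): δ = 45.93°  ✓
  (0,3): δ = 16.75°  ✓
  (0,4): δ = 43.25°  ✓
  (0,5): δ = 126.32°  ·
  (1,2): δ = 124.11°  ·
  (1,3): δ = 94.92°  ·
  (1,4): δ = 34.93°  ✓
  (1,5): δ = 48.15°  ✓
  (2,3): δ = 150.82°  ·
  (2,4): δ = 90.82°  ·
  (2,5): δ = 7.75°  ✓
  (3,4): δ = 120.01°  ·
  (3,5): δ = 36.93°  ✓
  (4,5): δ = 96.92°  ·
antipodal pairs: 7

count = 7; pairs: (0,2), (0,3), (0,4), (1,4), (1,5), (2,5), (3,5)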